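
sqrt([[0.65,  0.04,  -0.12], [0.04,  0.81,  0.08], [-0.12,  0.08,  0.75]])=[[0.8, 0.03, -0.07], [0.03, 0.90, 0.05], [-0.07, 0.05, 0.86]]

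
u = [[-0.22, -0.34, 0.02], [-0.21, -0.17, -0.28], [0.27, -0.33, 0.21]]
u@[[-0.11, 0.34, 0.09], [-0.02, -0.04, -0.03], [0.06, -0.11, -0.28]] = [[0.03, -0.06, -0.02], [0.01, -0.03, 0.06], [-0.01, 0.08, -0.02]]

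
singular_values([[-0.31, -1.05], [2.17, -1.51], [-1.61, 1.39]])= [3.41, 1.03]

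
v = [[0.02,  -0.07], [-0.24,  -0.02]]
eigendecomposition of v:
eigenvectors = [[0.53, 0.42], [-0.85, 0.91]]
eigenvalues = [0.13, -0.13]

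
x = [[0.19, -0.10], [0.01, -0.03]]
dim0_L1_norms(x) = [0.2, 0.13]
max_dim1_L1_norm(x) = 0.29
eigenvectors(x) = [[1.0, 0.42],  [0.05, 0.91]]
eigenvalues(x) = [0.19, -0.03]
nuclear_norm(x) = 0.24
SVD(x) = [[-0.99, -0.11], [-0.11, 0.99]] @ diag([0.2159310824347851, 0.021766204045309136]) @ [[-0.88, 0.48], [-0.48, -0.88]]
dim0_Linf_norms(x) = [0.19, 0.1]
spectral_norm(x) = 0.22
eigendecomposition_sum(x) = [[0.19, -0.09], [0.01, -0.0]] + [[0.0, -0.01],[0.0, -0.03]]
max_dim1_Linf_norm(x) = 0.19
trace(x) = 0.16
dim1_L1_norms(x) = [0.29, 0.04]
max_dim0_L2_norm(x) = 0.19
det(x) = -0.00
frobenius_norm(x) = 0.22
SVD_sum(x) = [[0.19, -0.1], [0.02, -0.01]] + [[0.0, 0.00], [-0.01, -0.02]]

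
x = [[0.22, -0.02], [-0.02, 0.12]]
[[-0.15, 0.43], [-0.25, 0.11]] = x @ [[-0.86, 2.09], [-2.19, 1.3]]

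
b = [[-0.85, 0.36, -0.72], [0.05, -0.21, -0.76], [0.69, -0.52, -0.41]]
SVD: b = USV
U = [[-0.88,-0.22,0.42], [-0.16,-0.69,-0.71], [0.45,-0.69,0.57]]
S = [1.3, 1.1, 0.0]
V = [[0.81,-0.40,0.44], [-0.29,0.38,0.88], [0.52,0.83,-0.19]]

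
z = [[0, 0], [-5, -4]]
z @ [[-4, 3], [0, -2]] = [[0, 0], [20, -7]]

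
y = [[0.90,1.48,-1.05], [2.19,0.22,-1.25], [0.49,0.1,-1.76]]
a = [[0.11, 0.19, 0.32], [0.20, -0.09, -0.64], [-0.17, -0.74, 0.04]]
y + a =[[1.01, 1.67, -0.73], [2.39, 0.13, -1.89], [0.32, -0.64, -1.72]]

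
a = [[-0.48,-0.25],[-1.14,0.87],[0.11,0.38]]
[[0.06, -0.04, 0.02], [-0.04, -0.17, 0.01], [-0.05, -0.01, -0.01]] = a @ [[-0.06, 0.11, -0.03], [-0.12, -0.05, -0.03]]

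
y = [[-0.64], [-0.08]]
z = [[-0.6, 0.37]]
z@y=[[0.35]]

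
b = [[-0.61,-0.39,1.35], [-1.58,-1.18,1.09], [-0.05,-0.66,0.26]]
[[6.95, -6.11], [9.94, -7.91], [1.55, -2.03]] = b @ [[-3.38, 1.45],[-0.76, 1.62],[3.40, -3.40]]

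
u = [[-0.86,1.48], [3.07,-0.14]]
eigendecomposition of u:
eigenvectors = [[-0.63,  -0.51],[0.77,  -0.86]]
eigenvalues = [-2.66, 1.66]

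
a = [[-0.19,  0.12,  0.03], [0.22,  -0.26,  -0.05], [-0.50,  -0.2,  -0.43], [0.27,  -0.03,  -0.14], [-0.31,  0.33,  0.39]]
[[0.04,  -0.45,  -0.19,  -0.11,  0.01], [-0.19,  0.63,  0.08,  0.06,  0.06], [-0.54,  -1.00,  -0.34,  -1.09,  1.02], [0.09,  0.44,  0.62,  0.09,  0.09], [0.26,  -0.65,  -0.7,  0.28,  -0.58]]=a @[[0.53,  1.85,  1.58,  1.01,  -0.52], [1.14,  -0.98,  1.34,  0.39,  -0.38], [0.12,  0.63,  -1.66,  1.19,  -1.59]]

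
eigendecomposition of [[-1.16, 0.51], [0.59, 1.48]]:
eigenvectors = [[-0.98, -0.18], [0.21, -0.98]]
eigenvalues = [-1.27, 1.59]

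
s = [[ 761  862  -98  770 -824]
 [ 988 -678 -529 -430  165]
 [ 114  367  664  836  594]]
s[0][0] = 761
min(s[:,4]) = -824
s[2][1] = 367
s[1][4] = 165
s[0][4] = -824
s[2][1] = 367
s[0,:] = [761, 862, -98, 770, -824]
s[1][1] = -678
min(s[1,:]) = -678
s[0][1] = 862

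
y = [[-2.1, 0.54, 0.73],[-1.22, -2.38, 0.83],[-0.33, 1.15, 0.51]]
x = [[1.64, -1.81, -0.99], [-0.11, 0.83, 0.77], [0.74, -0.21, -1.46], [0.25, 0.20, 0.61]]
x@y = [[-0.91, 4.05, -0.81], [-1.04, -1.15, 1.0], [-0.82, -0.78, -0.38], [-0.97, 0.36, 0.66]]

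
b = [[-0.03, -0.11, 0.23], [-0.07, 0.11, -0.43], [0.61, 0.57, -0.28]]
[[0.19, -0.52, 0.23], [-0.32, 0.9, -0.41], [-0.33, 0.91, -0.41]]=b @ [[0.01, -0.04, 0.02],[-0.25, 0.69, -0.31],[0.69, -1.92, 0.86]]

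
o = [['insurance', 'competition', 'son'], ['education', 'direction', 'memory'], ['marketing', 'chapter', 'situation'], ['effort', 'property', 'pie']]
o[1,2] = 'memory'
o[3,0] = 'effort'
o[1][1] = 'direction'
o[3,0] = 'effort'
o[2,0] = 'marketing'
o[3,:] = ['effort', 'property', 'pie']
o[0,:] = ['insurance', 'competition', 'son']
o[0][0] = 'insurance'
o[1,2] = 'memory'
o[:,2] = ['son', 'memory', 'situation', 'pie']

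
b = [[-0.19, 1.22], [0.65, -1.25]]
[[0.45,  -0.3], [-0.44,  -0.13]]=b@ [[0.05, -0.97], [0.38, -0.4]]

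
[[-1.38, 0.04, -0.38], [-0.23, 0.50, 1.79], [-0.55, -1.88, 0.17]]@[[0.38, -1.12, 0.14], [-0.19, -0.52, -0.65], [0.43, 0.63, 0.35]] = [[-0.7, 1.29, -0.35], [0.59, 1.13, 0.27], [0.22, 1.70, 1.2]]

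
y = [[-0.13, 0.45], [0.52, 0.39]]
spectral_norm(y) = 0.68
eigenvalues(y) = [-0.42, 0.68]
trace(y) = 0.26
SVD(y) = [[0.40, 0.92], [0.92, -0.4]] @ diag([0.6849244954087929, 0.41566625505206767]) @ [[0.62, 0.78], [-0.78, 0.62]]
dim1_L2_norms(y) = [0.47, 0.65]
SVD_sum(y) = [[0.17,0.21],  [0.39,0.49]] + [[-0.3, 0.24], [0.13, -0.1]]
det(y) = -0.28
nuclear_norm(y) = 1.10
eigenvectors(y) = [[-0.84, -0.49], [0.54, -0.87]]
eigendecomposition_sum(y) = [[-0.31, 0.17], [0.20, -0.11]] + [[0.18, 0.28], [0.32, 0.50]]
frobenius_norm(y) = 0.80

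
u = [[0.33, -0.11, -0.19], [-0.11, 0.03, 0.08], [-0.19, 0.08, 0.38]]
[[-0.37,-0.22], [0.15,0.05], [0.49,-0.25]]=u @ [[-0.91, -1.6], [-1.3, -0.43], [1.10, -1.36]]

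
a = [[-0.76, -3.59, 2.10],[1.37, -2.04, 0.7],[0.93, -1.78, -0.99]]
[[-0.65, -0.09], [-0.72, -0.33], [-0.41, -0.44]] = a@[[-0.22, -0.12], [0.17, 0.12], [-0.10, 0.12]]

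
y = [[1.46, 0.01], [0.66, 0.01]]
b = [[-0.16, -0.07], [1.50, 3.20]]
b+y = [[1.30, -0.06], [2.16, 3.21]]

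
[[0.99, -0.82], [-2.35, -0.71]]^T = [[0.99, -2.35], [-0.82, -0.71]]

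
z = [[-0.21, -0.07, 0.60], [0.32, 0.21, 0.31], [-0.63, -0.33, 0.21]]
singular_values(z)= [0.89, 0.64, 0.01]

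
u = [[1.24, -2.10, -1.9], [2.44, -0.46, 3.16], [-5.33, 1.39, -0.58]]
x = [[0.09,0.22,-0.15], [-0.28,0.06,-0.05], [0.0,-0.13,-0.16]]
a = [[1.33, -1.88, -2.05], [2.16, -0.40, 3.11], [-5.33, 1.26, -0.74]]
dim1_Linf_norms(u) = [2.1, 3.16, 5.33]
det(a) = 22.13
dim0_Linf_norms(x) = [0.28, 0.22, 0.16]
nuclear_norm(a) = 10.97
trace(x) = -0.01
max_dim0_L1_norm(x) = 0.41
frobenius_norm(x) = 0.45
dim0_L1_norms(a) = [8.82, 3.54, 5.9]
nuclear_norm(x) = 0.78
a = u + x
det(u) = 25.50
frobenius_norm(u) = 7.51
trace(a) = 0.19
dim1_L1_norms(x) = [0.46, 0.39, 0.29]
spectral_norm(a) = 6.32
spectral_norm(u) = 6.46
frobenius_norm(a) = 7.39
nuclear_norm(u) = 11.21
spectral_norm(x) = 0.30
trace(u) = 0.20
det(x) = -0.02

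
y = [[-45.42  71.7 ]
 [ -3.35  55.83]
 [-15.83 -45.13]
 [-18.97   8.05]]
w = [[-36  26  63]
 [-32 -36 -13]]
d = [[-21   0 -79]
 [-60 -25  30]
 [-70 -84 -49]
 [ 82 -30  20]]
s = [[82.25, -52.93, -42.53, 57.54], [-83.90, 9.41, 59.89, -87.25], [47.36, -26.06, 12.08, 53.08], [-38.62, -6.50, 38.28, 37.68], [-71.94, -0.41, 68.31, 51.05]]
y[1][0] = -3.35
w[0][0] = -36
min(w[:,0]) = -36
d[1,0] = -60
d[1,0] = -60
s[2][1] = -26.06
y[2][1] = -45.13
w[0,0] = -36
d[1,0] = -60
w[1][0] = -32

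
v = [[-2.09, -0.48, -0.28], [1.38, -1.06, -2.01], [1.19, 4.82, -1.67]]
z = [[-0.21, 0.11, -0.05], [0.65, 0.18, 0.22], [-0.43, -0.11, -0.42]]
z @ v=[[0.53,-0.26,-0.08], [-0.85,0.56,-0.91], [0.25,-1.7,1.04]]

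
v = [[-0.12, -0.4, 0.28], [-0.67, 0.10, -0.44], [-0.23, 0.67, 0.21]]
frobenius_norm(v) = 1.20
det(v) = -0.25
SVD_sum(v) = [[0.19, -0.19, 0.09],[-0.43, 0.44, -0.21],[-0.36, 0.37, -0.17]] + [[-0.09, -0.14, -0.10], [-0.23, -0.34, -0.25], [0.23, 0.34, 0.25]] + [[-0.21, -0.07, 0.29], [-0.01, -0.00, 0.01], [-0.1, -0.03, 0.13]]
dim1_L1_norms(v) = [0.8, 1.21, 1.11]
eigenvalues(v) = [(-0.54+0j), (0.37+0.58j), (0.37-0.58j)]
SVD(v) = [[0.31, 0.28, 0.91],[-0.73, 0.68, 0.04],[-0.61, -0.68, 0.42]] @ diag([0.8916632167024389, 0.700703311067374, 0.4063884568231218]) @ [[0.66, -0.68, 0.32],[-0.48, -0.71, -0.52],[-0.58, -0.19, 0.79]]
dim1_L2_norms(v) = [0.5, 0.81, 0.74]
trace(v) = 0.19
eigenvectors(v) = [[(-0.75+0j), 0.09+0.34j, 0.09-0.34j], [(-0.59+0j), (-0.14-0.54j), -0.14+0.54j], [(0.29+0j), (-0.75+0j), -0.75-0.00j]]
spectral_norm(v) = 0.89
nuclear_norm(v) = 2.00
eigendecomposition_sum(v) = [[-0.36-0.00j, -0.23+0.00j, 0.00-0.00j],[(-0.28-0j), -0.18+0.00j, -0j],[0.14+0.00j, 0.09-0.00j, (-0+0j)]] + [[(0.12+0.06j), (-0.09-0.12j), (0.14-0.09j)], [(-0.19-0.09j), (0.14+0.18j), -0.22+0.14j], [-0.19+0.22j, 0.29-0.12j, 0.11+0.34j]] + [[(0.12-0.06j), -0.09+0.12j, (0.14+0.09j)], [-0.19+0.09j, (0.14-0.18j), (-0.22-0.14j)], [-0.19-0.22j, 0.29+0.12j, 0.11-0.34j]]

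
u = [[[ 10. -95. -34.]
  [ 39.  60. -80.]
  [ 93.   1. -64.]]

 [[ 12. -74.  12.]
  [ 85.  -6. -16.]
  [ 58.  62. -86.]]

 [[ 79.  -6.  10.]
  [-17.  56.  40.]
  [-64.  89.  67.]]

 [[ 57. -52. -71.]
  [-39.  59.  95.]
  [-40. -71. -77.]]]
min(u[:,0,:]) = -95.0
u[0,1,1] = 60.0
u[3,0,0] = 57.0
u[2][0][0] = 79.0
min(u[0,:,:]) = -95.0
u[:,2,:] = [[93.0, 1.0, -64.0], [58.0, 62.0, -86.0], [-64.0, 89.0, 67.0], [-40.0, -71.0, -77.0]]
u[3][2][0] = -40.0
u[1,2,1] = 62.0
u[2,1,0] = -17.0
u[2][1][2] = 40.0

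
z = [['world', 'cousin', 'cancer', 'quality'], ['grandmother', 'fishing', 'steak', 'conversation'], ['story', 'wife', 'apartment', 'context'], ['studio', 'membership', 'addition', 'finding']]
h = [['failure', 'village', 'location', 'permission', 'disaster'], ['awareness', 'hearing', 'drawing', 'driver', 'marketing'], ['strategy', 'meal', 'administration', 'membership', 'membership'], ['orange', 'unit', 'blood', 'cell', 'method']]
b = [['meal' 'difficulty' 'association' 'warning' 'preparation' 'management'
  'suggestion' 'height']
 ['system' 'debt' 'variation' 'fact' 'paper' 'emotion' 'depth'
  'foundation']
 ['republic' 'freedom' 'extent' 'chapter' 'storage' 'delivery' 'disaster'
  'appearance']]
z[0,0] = 'world'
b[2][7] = 'appearance'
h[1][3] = 'driver'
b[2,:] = ['republic', 'freedom', 'extent', 'chapter', 'storage', 'delivery', 'disaster', 'appearance']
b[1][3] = 'fact'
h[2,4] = 'membership'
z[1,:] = ['grandmother', 'fishing', 'steak', 'conversation']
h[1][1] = 'hearing'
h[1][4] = 'marketing'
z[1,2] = 'steak'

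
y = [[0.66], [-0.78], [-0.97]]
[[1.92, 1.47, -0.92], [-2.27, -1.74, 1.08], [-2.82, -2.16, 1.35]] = y@[[2.91, 2.23, -1.39]]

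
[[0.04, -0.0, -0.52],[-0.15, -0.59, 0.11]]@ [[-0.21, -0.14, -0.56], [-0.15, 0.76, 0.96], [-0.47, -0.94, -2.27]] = [[0.24,0.48,1.16], [0.07,-0.53,-0.73]]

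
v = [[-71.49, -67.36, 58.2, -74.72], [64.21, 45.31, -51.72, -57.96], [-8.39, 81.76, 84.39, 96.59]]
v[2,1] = 81.76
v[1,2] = -51.72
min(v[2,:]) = -8.39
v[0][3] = -74.72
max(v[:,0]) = 64.21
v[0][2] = 58.2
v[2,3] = 96.59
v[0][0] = -71.49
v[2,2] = 84.39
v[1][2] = -51.72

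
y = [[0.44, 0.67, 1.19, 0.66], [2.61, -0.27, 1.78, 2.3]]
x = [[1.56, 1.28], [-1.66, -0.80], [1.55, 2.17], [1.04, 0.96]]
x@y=[[4.03,0.7,4.13,3.97], [-2.82,-0.9,-3.40,-2.94], [6.35,0.45,5.71,6.01], [2.96,0.44,2.95,2.89]]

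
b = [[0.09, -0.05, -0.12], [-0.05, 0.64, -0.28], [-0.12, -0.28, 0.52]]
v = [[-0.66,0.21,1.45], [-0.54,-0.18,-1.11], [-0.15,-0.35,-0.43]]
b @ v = [[-0.01, 0.07, 0.24], [-0.27, -0.03, -0.66], [0.15, -0.16, -0.09]]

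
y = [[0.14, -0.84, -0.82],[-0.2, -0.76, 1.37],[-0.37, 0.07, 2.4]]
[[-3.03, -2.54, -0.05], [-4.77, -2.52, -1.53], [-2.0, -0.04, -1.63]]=y @ [[-2.11, 0.17, 2.28], [4.51, 3.13, 0.78], [-1.29, -0.08, -0.35]]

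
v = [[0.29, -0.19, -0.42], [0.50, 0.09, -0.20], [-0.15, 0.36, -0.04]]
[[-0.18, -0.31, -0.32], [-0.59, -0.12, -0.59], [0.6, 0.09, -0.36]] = v @[[-1.80, -0.06, -0.63], [0.79, 0.29, -1.16], [-1.17, 0.57, 0.84]]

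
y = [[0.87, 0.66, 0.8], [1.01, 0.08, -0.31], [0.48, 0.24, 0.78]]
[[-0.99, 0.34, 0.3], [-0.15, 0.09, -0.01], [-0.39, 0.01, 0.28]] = y @ [[-0.05,-0.04,0.09], [-1.38,0.82,-0.05], [-0.04,-0.21,0.32]]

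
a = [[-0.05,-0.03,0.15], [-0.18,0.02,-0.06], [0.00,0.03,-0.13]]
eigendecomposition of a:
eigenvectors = [[0.02-0.10j,(0.02+0.1j),(-0.71+0j)], [(0.97+0j),0.97-0.00j,-0.54+0.00j], [0.21-0.03j,0.21+0.03j,0.44+0.00j]]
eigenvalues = [0.02j, -0.02j, (-0.17+0j)]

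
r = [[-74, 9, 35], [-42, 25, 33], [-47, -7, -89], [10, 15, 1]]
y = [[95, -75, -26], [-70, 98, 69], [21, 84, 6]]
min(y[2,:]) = 6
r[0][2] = 35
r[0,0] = -74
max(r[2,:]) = -7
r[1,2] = 33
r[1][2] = 33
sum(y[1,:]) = 97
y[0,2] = -26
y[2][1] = 84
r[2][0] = -47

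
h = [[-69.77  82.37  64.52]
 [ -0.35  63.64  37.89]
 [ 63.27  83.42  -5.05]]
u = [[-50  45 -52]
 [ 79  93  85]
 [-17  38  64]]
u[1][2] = 85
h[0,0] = -69.77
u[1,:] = [79, 93, 85]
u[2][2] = 64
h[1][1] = 63.64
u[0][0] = -50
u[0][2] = -52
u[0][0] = -50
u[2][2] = 64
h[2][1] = 83.42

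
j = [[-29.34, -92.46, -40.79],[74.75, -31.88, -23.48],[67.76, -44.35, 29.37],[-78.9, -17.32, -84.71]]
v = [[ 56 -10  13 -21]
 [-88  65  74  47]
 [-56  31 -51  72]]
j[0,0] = -29.34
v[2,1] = 31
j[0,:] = [-29.34, -92.46, -40.79]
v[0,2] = 13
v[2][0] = -56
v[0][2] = 13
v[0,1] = -10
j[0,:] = [-29.34, -92.46, -40.79]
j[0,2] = -40.79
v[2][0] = -56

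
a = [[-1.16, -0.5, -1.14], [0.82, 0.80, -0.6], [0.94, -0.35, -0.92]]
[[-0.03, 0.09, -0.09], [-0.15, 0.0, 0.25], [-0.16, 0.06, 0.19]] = a@[[-0.07, -0.01, 0.14], [-0.03, -0.03, 0.09], [0.11, -0.06, -0.10]]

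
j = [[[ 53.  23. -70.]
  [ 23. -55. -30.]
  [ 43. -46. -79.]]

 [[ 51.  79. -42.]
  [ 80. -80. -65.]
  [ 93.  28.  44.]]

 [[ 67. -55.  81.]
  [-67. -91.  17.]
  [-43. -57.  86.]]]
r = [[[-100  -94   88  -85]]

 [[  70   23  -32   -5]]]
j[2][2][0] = -43.0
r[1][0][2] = -32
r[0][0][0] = -100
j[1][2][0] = 93.0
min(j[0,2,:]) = -79.0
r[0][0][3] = -85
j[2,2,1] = -57.0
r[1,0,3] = -5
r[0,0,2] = 88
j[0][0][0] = 53.0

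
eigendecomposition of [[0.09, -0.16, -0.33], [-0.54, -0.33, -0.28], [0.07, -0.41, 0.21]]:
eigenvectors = [[(0.34+0j), (0.25-0.53j), 0.25+0.53j],[(0.86+0j), (0.23+0.35j), 0.23-0.35j],[0.37+0.00j, -0.70+0.00j, -0.70-0.00j]]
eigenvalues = [(-0.67+0j), (0.32+0.26j), (0.32-0.26j)]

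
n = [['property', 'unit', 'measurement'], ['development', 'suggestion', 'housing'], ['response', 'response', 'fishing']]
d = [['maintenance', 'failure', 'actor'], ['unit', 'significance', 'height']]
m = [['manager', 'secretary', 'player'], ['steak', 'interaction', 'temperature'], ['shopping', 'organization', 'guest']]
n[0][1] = 'unit'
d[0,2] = 'actor'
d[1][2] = 'height'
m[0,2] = 'player'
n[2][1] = 'response'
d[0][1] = 'failure'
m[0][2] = 'player'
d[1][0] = 'unit'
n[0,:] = ['property', 'unit', 'measurement']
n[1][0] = 'development'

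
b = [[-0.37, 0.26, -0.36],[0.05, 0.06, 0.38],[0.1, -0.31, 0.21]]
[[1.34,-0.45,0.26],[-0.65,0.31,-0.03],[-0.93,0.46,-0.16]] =b @ [[-0.78, -0.42, -0.39], [1.49, -0.92, 0.34], [-1.84, 1.02, -0.07]]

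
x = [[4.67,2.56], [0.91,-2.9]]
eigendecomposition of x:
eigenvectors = [[0.99, -0.31], [0.11, 0.95]]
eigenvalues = [4.97, -3.2]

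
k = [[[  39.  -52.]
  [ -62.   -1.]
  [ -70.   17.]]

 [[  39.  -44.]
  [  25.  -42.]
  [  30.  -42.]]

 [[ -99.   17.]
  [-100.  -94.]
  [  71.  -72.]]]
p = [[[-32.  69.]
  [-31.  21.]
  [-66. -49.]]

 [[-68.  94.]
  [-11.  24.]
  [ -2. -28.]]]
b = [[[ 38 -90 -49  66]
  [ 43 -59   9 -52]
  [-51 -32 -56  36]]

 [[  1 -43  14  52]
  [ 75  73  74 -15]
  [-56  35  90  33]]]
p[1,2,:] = [-2.0, -28.0]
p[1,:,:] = [[-68.0, 94.0], [-11.0, 24.0], [-2.0, -28.0]]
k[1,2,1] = -42.0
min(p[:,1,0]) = -31.0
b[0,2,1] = -32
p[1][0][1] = 94.0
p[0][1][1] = 21.0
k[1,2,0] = 30.0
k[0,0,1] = -52.0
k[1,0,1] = -44.0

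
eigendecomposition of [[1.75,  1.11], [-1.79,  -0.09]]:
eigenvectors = [[-0.40-0.47j, (-0.4+0.47j)], [0.79+0.00j, (0.79-0j)]]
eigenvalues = [(0.83+1.07j), (0.83-1.07j)]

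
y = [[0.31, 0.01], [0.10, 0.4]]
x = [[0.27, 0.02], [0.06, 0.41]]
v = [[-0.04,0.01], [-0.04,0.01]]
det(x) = 0.11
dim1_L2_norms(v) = [0.04, 0.04]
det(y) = 0.12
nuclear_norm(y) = 0.72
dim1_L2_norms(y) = [0.31, 0.41]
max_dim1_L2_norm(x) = 0.41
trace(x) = 0.68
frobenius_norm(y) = 0.52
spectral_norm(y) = 0.43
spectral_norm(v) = 0.06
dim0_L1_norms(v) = [0.08, 0.02]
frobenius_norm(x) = 0.49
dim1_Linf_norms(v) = [0.04, 0.04]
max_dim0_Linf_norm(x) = 0.41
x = v + y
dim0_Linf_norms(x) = [0.27, 0.41]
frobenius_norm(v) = 0.06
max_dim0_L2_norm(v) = 0.06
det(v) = 0.00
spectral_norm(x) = 0.42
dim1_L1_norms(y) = [0.32, 0.5]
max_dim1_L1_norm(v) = 0.05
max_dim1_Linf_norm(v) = 0.04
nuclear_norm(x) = 0.68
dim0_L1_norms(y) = [0.41, 0.41]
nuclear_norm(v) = 0.06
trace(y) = 0.71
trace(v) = -0.03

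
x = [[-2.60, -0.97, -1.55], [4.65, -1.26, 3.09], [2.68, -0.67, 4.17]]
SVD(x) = [[-0.36, 0.65, 0.67], [0.71, -0.27, 0.65], [0.61, 0.7, -0.37]] @ diag([7.941807527546598, 1.7096957979438752, 1.3734749629670133]) @ [[0.74,  -0.12,  0.66], [-0.64,  -0.44,  0.63], [0.22,  -0.89,  -0.4]]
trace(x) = 0.31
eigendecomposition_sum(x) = [[(-0.36+0j), (0.28+0j), (-1.24-0j)], [0.38+0.00j, (-0.29-0j), 1.31+0.00j], [(1.08+0j), (-0.82-0j), 3.68+0.00j]] + [[(-1.12+0.93j),-0.62-0.54j,(-0.16+0.51j)], [2.13+1.21j,-0.48+1.31j,(0.89-0.06j)], [(0.8-0j),0.07+0.45j,0.24-0.16j]] + [[-1.12-0.93j,-0.62+0.54j,-0.16-0.51j], [(2.13-1.21j),-0.48-1.31j,0.89+0.06j], [(0.8+0j),0.07-0.45j,0.24+0.16j]]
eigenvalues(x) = [(3.03+0j), (-1.36+2.08j), (-1.36-2.08j)]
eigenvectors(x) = [[(-0.3+0j), -0.17+0.46j, -0.17-0.46j], [0.32+0.00j, (0.83+0j), (0.83-0j)], [0.90+0.00j, (0.24-0.13j), 0.24+0.13j]]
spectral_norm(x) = 7.94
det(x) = 18.65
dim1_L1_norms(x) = [5.12, 9.0, 7.52]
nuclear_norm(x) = 11.02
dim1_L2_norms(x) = [3.18, 5.72, 5.0]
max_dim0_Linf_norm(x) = 4.65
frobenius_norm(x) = 8.24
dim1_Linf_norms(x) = [2.6, 4.65, 4.17]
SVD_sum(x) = [[-2.09, 0.34, -1.88],[4.15, -0.68, 3.75],[3.56, -0.58, 3.21]] + [[-0.71, -0.50, 0.70], [0.30, 0.21, -0.29], [-0.77, -0.54, 0.76]] + [[0.20, -0.81, -0.37], [0.20, -0.79, -0.36], [-0.11, 0.45, 0.20]]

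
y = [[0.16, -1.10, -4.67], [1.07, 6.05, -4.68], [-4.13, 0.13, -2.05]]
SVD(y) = [[0.36, -0.55, -0.76], [0.91, 0.37, 0.17], [0.19, -0.75, 0.63]] @ diag([8.179172224999025, 4.972748770159806, 3.5133333719814646]) @ [[0.03, 0.63, -0.77], [0.69, 0.55, 0.48], [-0.73, 0.55, 0.42]]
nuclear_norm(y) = 16.67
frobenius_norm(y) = 10.20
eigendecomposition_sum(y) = [[-2.11+0.00j, (-0.17+0j), -2.99+0.00j], [-0.78+0.00j, (-0.06+0j), (-1.1+0j)], [(-2.42+0j), (-0.19+0j), -3.43+0.00j]] + [[1.14+1.87j, (-0.47+1.48j), -0.84-2.11j], [(0.92-4.9j), (3.06-1.81j), -1.79+4.85j], [-0.85-1.05j, 0.16-0.95j, 0.69+1.22j]] + [[(1.14-1.87j), (-0.47-1.48j), (-0.84+2.11j)], [0.92+4.90j, 3.06+1.81j, (-1.79-4.85j)], [-0.85+1.05j, 0.16+0.95j, 0.69-1.22j]]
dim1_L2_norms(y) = [4.8, 7.72, 4.61]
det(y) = -142.90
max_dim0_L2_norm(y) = 6.92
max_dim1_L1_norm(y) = 11.8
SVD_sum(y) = [[0.09, 1.85, -2.27], [0.24, 4.72, -5.80], [0.05, 0.97, -1.19]] + [[-1.87, -1.5, -1.29], [1.26, 1.01, 0.87], [-2.56, -2.06, -1.78]] + [[1.93, -1.45, -1.11], [-0.42, 0.32, 0.24], [-1.61, 1.21, 0.92]]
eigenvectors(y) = [[(0.64+0j), (0.29-0.26j), 0.29+0.26j], [0.24+0.00j, -0.89+0.00j, -0.89-0.00j], [0.73+0.00j, (-0.16+0.18j), -0.16-0.18j]]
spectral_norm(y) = 8.18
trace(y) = 4.16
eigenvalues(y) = [(-5.61+0j), (4.88+1.28j), (4.88-1.28j)]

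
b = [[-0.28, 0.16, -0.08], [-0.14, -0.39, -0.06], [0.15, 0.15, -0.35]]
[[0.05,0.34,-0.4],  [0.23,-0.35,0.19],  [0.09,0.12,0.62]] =b @ [[-0.25, -0.55, 1.42], [-0.41, 1.11, -0.77], [-0.55, -0.1, -1.49]]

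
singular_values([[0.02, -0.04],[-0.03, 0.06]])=[0.08, 0.0]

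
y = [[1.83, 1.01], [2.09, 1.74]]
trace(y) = 3.57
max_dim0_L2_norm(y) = 2.78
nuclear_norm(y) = 3.73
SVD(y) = [[-0.61, -0.79], [-0.79, 0.61]] @ diag([3.4155458465287762, 0.3142396700927894]) @ [[-0.81, -0.58], [-0.58, 0.81]]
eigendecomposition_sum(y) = [[1.67, 1.13], [2.33, 1.57]] + [[0.16, -0.12], [-0.24, 0.17]]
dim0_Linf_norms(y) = [2.09, 1.74]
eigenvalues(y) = [3.24, 0.33]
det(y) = 1.07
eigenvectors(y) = [[0.58, -0.56], [0.81, 0.83]]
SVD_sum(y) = [[1.68, 1.21], [2.2, 1.59]] + [[0.15,-0.2], [-0.11,0.15]]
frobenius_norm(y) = 3.43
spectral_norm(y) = 3.42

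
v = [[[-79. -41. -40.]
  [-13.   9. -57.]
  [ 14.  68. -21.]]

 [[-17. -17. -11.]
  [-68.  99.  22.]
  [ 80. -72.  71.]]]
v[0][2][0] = 14.0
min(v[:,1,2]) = -57.0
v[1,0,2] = -11.0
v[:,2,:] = [[14.0, 68.0, -21.0], [80.0, -72.0, 71.0]]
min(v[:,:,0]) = -79.0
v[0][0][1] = -41.0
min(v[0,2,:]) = -21.0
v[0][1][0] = -13.0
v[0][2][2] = -21.0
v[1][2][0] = 80.0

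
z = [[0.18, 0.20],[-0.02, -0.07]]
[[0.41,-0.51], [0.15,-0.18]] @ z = [[0.08,0.12], [0.03,0.04]]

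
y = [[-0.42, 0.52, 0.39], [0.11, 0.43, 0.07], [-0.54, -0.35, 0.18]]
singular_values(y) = [0.83, 0.75, 0.0]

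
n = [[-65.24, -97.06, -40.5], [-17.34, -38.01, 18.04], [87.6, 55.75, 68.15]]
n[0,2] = -40.5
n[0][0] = -65.24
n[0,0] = -65.24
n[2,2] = 68.15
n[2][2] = 68.15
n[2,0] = 87.6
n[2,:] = [87.6, 55.75, 68.15]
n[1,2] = 18.04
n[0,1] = -97.06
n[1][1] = -38.01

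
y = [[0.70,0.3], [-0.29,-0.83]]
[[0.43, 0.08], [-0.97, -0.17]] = y @ [[0.14, 0.03], [1.12, 0.2]]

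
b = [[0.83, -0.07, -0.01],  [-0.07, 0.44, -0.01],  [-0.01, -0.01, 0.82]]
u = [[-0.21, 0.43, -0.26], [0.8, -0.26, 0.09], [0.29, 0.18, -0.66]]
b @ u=[[-0.23, 0.37, -0.22],[0.36, -0.15, 0.06],[0.23, 0.15, -0.54]]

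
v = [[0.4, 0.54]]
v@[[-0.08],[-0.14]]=[[-0.11]]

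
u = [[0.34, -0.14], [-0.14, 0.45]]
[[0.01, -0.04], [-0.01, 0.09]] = u @ [[0.01, -0.03],  [-0.03, 0.20]]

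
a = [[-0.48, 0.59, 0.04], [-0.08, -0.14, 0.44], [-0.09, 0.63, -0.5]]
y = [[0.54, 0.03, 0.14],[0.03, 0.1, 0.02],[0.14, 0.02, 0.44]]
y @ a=[[-0.27, 0.4, -0.04], [-0.02, 0.02, 0.04], [-0.11, 0.36, -0.21]]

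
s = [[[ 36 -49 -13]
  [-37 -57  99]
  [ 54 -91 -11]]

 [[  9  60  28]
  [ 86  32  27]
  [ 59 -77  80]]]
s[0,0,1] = -49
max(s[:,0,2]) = 28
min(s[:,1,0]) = -37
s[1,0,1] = 60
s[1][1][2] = 27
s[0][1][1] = -57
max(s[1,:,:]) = 86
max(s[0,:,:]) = 99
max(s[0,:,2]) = 99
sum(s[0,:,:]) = -69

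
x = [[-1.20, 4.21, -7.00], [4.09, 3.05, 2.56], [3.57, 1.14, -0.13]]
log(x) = [[1.27, 1.41, -3.43],  [0.45, 0.73, 2.01],  [1.19, -0.62, 2.48]]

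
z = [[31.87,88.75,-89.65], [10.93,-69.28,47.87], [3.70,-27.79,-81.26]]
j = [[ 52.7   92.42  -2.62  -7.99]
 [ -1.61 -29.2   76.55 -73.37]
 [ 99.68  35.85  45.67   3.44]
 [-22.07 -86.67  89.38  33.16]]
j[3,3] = 33.16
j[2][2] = 45.67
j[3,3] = 33.16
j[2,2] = 45.67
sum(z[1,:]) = -10.480000000000004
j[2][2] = 45.67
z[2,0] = 3.7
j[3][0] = -22.07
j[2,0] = 99.68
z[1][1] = -69.28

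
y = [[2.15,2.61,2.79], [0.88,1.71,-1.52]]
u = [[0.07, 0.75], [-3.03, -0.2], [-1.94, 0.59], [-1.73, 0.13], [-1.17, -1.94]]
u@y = [[0.81,1.47,-0.94], [-6.69,-8.25,-8.15], [-3.65,-4.05,-6.31], [-3.61,-4.29,-5.02], [-4.22,-6.37,-0.32]]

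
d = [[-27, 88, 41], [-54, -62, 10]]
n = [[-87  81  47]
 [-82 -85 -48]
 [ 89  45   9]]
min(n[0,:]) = -87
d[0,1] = 88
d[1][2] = 10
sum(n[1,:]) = -215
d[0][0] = -27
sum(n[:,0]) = -80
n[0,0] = -87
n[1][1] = -85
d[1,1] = -62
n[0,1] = 81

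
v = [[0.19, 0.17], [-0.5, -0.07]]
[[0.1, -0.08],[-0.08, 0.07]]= v@[[0.10, -0.08], [0.46, -0.38]]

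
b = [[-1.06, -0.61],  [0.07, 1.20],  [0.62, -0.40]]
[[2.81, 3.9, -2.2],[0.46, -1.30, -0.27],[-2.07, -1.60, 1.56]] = b @ [[-2.97, -3.16, 2.28], [0.56, -0.9, -0.36]]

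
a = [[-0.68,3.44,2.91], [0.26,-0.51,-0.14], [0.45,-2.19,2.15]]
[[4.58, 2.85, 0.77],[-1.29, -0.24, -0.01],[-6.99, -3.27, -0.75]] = a @[[-2.00, 1.81, 0.80], [1.79, 1.5, 0.44], [-1.01, -0.37, -0.07]]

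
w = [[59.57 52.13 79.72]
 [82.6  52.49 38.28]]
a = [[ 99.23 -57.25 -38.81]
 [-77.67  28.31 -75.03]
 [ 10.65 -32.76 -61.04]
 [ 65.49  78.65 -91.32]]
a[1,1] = 28.31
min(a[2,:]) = -61.04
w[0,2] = 79.72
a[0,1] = -57.25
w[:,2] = [79.72, 38.28]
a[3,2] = -91.32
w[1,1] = 52.49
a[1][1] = 28.31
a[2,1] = -32.76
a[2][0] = 10.65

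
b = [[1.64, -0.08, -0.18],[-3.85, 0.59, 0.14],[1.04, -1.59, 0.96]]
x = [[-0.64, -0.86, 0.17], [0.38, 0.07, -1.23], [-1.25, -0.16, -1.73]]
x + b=[[1.0, -0.94, -0.01], [-3.47, 0.66, -1.09], [-0.21, -1.75, -0.77]]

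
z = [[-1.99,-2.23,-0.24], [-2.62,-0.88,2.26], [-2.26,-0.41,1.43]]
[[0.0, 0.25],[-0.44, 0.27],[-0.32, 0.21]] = z @ [[0.05, -0.07], [-0.03, -0.05], [-0.15, 0.02]]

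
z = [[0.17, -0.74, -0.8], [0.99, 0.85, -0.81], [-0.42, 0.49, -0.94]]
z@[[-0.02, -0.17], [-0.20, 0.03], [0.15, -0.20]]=[[0.02,  0.11], [-0.31,  0.02], [-0.23,  0.27]]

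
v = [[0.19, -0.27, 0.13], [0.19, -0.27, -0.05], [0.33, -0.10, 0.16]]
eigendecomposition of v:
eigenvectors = [[-0.52+0.00j, 0.46+0.36j, (0.46-0.36j)], [-0.09+0.00j, 0.68+0.00j, (0.68-0j)], [(-0.85+0j), -0.09-0.43j, -0.09+0.43j]]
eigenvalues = [(0.35+0j), (-0.14+0.13j), (-0.14-0.13j)]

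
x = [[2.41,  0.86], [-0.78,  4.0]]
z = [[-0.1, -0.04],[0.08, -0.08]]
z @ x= [[-0.21, -0.25], [0.26, -0.25]]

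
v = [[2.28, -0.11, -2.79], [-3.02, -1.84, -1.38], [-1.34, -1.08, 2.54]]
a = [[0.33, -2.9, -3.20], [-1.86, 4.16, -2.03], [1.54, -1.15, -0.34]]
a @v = [[13.8, 8.76, -5.05],[-14.08, -5.26, -5.71],[7.44, 2.31, -3.57]]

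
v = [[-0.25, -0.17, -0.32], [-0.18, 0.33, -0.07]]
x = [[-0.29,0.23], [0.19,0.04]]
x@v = [[0.03, 0.13, 0.08], [-0.05, -0.02, -0.06]]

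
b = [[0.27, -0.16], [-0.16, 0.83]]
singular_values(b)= [0.87, 0.23]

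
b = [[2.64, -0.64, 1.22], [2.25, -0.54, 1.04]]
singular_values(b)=[3.91, 0.0]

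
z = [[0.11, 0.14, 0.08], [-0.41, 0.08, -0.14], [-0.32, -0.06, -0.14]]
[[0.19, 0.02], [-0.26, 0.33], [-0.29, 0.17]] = z @ [[0.47, -0.68], [0.51, 0.68], [0.79, 0.05]]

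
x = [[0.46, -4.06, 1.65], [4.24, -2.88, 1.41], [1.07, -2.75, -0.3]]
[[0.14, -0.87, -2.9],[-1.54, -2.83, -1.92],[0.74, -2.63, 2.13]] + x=[[0.60, -4.93, -1.25], [2.70, -5.71, -0.51], [1.81, -5.38, 1.83]]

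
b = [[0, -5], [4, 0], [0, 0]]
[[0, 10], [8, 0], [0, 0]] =b @ [[2, 0], [0, -2]]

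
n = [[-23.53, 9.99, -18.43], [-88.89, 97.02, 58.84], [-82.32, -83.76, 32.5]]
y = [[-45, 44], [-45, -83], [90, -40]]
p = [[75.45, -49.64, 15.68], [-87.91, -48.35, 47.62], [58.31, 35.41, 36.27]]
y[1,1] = -83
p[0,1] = -49.64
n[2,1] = -83.76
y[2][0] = 90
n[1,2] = 58.84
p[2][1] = 35.41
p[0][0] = 75.45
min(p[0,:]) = -49.64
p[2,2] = 36.27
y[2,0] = 90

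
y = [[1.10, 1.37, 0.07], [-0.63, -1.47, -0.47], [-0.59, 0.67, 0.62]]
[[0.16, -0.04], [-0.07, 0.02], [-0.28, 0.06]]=y@ [[0.67, -0.16], [-0.46, 0.11], [0.69, -0.17]]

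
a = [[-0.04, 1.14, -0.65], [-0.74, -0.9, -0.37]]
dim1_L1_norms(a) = [1.83, 2.01]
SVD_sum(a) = [[0.34, 1.10, -0.19],[-0.29, -0.95, 0.16]] + [[-0.38, 0.04, -0.46], [-0.45, 0.05, -0.53]]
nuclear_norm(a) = 2.46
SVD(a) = [[-0.76, 0.65], [0.65, 0.76]] @ diag([1.540661464836296, 0.9190006805049055]) @ [[-0.29, -0.94, 0.16],[-0.64, 0.07, -0.77]]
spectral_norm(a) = 1.54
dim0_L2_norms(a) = [0.74, 1.45, 0.75]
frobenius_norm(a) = 1.79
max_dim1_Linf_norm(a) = 1.14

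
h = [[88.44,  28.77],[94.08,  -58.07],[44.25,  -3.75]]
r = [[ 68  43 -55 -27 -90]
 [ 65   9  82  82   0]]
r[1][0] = 65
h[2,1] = -3.75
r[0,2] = -55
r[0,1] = 43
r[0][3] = -27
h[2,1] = -3.75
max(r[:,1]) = 43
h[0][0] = 88.44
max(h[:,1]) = 28.77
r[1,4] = 0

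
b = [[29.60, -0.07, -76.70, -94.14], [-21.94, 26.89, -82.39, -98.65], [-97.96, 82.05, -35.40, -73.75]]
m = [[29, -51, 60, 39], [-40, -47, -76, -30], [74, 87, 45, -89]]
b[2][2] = -35.4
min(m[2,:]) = -89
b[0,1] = -0.07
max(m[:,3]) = 39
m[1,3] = -30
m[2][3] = -89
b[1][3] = -98.65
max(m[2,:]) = 87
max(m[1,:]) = -30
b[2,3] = -73.75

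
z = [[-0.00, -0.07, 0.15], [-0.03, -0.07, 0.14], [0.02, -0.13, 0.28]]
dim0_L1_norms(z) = [0.05, 0.27, 0.57]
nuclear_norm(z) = 0.42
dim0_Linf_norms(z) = [0.03, 0.13, 0.28]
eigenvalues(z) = [-0.03, -0.0, 0.24]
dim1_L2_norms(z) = [0.17, 0.16, 0.31]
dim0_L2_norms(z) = [0.04, 0.16, 0.35]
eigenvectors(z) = [[0.34, 0.08, 0.43], [0.87, -0.9, 0.34], [0.35, -0.42, 0.84]]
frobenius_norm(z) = 0.39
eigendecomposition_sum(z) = [[-0.02, -0.01, 0.01], [-0.05, -0.02, 0.03], [-0.02, -0.01, 0.01]] + [[-0.0, 0.00, 0.0], [0.0, -0.00, -0.00], [0.0, -0.0, -0.00]] + [[0.02, -0.06, 0.14], [0.02, -0.05, 0.11], [0.04, -0.12, 0.27]]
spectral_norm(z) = 0.38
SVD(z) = [[0.43, -0.04, 0.90], [0.41, -0.88, -0.24], [0.81, 0.47, -0.36]] @ diag([0.3836642961128186, 0.03607043232128598, 0.0007948587365137899]) @ [[0.01,-0.43,0.9], [0.99,0.10,0.04], [-0.11,0.90,0.42]]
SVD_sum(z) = [[0.0, -0.07, 0.15],[0.0, -0.07, 0.14],[0.0, -0.13, 0.28]] + [[-0.00, -0.0, -0.00], [-0.03, -0.0, -0.0], [0.02, 0.0, 0.00]] + [[-0.0, 0.00, 0.0], [0.00, -0.00, -0.00], [0.0, -0.00, -0.00]]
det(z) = 0.00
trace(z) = 0.21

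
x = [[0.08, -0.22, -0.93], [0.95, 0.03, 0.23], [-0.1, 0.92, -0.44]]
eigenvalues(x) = [(0.41+0.8j), (0.41-0.8j), (-1.15+0j)]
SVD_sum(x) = [[-0.27, 0.26, -0.47], [0.26, -0.26, 0.46], [-0.35, 0.34, -0.62]] + [[0.05,0.03,-0.01], [0.6,0.44,-0.10], [0.41,0.30,-0.07]] + [[0.30, -0.51, -0.46],[0.09, -0.15, -0.13],[-0.16, 0.27, 0.24]]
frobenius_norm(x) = 1.71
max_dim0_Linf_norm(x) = 0.95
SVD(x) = [[0.52,0.06,-0.85], [-0.51,0.82,-0.25], [0.68,0.57,0.46]] @ diag([1.1517603284333993, 0.9102195850211704, 0.8780367036125981]) @ [[-0.45,0.43,-0.78], [0.80,0.58,-0.13], [-0.4,0.68,0.61]]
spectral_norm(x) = 1.15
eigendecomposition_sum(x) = [[0.16+0.32j,(-0.24+0.24j),(-0.27-0.03j)], [0.34-0.06j,0.16+0.29j,-0.10+0.24j], [0.14-0.23j,0.25+0.05j,(0.09+0.18j)]] + [[0.16-0.32j,-0.24-0.24j,(-0.27+0.03j)],[0.34+0.06j,0.16-0.29j,(-0.1-0.24j)],[0.14+0.23j,(0.25-0.05j),(0.09-0.18j)]] + [[(-0.23-0j), (0.26+0j), -0.39-0.00j], [(0.26+0j), -0.29-0.00j, (0.44+0j)], [(-0.37-0j), 0.42+0.00j, -0.62-0.00j]]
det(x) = -0.92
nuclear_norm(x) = 2.94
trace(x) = -0.33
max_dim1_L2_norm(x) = 1.02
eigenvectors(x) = [[0.63+0.00j, (0.63-0j), (0.46+0j)], [(0.17-0.59j), 0.17+0.59j, -0.51+0.00j], [(-0.26-0.4j), (-0.26+0.4j), (0.73+0j)]]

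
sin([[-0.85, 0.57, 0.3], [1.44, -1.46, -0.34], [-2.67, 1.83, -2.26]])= [[-0.81, 0.46, -0.12],[0.92, -0.91, 0.35],[1.55, -1.48, -1.42]]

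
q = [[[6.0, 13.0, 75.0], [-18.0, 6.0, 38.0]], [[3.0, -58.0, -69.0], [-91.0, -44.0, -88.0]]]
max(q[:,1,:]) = 38.0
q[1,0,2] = -69.0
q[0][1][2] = 38.0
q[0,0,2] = 75.0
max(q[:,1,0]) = -18.0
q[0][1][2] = 38.0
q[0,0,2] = 75.0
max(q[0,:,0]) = 6.0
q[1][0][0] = 3.0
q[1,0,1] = -58.0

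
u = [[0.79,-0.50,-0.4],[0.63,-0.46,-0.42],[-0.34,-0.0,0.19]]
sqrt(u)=[[0.93-0.14j, -0.45+0.34j, (-0.36+0.19j)], [0.56-0.21j, -0.18+0.49j, -0.38+0.28j], [-0.29-0.11j, (-0.01+0.26j), (0.4+0.15j)]]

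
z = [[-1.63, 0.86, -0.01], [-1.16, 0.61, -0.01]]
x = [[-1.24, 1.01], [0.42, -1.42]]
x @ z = [[0.85,-0.45,0.0], [0.96,-0.50,0.01]]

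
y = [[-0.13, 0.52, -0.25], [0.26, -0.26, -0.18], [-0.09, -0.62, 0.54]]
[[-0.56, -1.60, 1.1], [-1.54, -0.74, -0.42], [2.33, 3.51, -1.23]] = y @ [[-2.34, -4.29, -2.18], [0.49, -3.04, 0.7], [4.49, 2.29, -1.83]]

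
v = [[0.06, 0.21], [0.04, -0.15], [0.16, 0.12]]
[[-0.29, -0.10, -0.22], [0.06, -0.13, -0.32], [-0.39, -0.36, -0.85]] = v@ [[-1.78, -2.42, -5.78], [-0.88, 0.20, 0.59]]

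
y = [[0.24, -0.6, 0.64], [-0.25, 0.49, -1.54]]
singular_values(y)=[1.84, 0.35]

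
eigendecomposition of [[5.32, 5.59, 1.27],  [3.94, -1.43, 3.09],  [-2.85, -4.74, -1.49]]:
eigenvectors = [[(-0.85+0j),(0.42-0.2j),0.42+0.20j], [(-0.25+0j),-0.32+0.40j,-0.32-0.40j], [0.46+0.00j,-0.72+0.00j,(-0.72-0j)]]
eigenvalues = [(6.26+0j), (-1.93+1.81j), (-1.93-1.81j)]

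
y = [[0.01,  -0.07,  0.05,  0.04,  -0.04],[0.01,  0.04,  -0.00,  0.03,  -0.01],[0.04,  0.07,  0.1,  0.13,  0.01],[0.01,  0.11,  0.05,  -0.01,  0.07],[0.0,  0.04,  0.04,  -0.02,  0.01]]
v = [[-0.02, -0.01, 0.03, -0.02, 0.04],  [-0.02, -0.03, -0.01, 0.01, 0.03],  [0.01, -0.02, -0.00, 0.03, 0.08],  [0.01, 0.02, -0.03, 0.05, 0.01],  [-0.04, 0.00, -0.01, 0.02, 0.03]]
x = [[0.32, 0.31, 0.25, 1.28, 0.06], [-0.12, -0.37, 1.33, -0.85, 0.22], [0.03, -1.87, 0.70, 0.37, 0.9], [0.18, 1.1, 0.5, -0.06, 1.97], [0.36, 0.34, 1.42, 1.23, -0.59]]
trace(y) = 0.15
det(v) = 0.00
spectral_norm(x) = 2.48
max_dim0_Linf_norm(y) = 0.13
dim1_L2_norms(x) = [1.38, 1.64, 2.22, 2.32, 2.03]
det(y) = 0.00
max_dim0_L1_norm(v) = 0.19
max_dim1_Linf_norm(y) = 0.13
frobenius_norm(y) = 0.27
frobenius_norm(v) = 0.14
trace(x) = -0.00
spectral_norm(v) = 0.11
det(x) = 0.03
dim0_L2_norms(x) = [0.53, 2.25, 2.14, 2.0, 2.26]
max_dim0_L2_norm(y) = 0.16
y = v @ x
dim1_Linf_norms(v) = [0.04, 0.03, 0.08, 0.05, 0.04]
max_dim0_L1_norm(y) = 0.33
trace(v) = 0.03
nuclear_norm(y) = 0.45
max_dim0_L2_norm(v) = 0.1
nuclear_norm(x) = 8.60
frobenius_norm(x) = 4.36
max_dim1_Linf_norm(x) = 1.97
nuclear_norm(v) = 0.26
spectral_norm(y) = 0.21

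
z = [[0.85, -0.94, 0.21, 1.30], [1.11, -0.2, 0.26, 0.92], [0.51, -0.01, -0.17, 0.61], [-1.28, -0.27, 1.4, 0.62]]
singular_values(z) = [2.4, 2.04, 0.51, 0.28]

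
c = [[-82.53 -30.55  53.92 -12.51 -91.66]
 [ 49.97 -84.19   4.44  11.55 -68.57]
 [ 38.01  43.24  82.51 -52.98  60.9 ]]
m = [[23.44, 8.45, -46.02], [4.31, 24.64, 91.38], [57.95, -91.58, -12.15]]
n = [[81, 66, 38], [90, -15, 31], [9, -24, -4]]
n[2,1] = -24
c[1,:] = [49.97, -84.19, 4.44, 11.55, -68.57]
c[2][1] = 43.24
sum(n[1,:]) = 106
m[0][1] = 8.45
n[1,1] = -15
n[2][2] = -4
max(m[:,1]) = 24.64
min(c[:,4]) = -91.66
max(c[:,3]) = 11.55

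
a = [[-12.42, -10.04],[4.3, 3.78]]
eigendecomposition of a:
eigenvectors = [[-0.95, 0.62],[0.32, -0.79]]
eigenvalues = [-9.06, 0.42]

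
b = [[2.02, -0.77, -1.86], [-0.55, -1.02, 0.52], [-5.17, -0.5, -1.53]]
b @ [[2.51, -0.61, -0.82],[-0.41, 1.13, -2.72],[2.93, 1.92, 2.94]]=[[-0.06, -5.67, -5.03], [0.56, 0.18, 4.75], [-17.25, -0.35, 1.10]]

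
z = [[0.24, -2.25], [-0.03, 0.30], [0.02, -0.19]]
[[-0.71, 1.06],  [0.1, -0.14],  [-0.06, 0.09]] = z@ [[0.59, 0.39], [0.38, -0.43]]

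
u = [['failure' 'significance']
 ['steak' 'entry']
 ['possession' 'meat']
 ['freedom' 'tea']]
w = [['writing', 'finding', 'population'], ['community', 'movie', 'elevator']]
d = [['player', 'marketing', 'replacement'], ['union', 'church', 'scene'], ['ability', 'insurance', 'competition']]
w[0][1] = 'finding'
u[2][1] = 'meat'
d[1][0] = 'union'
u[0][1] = 'significance'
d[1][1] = 'church'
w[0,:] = ['writing', 'finding', 'population']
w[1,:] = ['community', 'movie', 'elevator']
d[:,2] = ['replacement', 'scene', 'competition']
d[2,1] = 'insurance'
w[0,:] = ['writing', 'finding', 'population']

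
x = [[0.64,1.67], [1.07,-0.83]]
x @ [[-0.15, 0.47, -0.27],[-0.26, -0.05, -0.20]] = [[-0.53,0.22,-0.51], [0.06,0.54,-0.12]]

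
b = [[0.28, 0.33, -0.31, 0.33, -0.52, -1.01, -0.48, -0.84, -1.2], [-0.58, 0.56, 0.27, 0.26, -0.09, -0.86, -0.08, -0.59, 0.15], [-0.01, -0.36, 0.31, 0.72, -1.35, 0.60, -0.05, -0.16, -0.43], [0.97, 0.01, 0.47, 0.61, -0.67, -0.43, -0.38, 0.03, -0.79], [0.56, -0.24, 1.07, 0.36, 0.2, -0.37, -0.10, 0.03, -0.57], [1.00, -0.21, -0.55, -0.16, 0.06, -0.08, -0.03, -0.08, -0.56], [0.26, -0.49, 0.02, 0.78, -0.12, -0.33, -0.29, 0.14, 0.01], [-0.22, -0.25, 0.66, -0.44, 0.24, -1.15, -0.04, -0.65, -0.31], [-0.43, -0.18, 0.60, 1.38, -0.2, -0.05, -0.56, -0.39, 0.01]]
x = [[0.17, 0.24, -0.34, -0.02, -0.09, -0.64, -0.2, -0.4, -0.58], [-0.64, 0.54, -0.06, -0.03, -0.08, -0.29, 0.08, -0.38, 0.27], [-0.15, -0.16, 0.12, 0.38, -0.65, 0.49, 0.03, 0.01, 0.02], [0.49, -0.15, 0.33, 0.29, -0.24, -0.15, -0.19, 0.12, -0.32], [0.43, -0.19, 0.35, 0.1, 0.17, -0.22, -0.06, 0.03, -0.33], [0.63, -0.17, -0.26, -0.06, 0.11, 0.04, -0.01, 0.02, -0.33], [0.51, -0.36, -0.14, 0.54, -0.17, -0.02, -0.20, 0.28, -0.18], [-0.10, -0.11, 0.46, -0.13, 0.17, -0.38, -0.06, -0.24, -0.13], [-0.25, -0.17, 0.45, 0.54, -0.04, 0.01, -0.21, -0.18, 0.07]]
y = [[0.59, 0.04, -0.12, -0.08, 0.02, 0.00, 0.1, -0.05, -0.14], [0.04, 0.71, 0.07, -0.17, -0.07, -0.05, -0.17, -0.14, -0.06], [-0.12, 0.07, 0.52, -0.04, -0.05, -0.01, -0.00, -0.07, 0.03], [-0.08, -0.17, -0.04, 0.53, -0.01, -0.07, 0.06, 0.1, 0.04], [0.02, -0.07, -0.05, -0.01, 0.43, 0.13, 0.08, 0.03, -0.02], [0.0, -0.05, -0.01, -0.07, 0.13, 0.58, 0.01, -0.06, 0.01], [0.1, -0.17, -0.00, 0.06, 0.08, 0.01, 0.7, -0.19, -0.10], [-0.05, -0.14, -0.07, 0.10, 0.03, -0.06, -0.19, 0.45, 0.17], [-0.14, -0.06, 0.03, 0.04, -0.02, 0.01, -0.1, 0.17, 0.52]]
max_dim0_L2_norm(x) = 1.27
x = y @ b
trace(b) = 0.95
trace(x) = 0.96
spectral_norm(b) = 3.01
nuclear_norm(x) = 6.19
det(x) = 0.00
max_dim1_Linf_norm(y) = 0.71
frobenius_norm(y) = 1.86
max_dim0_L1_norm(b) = 5.04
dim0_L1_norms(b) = [4.31, 2.63, 4.26, 5.04, 3.45, 4.88, 2.01, 2.91, 4.03]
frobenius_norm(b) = 4.76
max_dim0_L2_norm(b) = 1.98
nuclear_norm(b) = 11.61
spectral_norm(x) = 1.66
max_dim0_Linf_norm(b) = 1.38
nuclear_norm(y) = 5.03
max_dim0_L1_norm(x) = 3.37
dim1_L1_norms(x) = [2.68, 2.37, 2.01, 2.28, 1.88, 1.63, 2.4, 1.78, 1.92]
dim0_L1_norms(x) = [3.37, 2.09, 2.51, 2.09, 1.72, 2.24, 1.04, 1.66, 2.23]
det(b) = 0.39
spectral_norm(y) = 0.98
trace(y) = 5.03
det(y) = 0.00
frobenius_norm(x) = 2.64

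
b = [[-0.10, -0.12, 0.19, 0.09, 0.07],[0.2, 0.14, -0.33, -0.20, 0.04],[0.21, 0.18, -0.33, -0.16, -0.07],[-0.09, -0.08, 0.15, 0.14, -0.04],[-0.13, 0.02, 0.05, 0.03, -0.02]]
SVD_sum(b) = [[-0.12,-0.09,0.19,0.11,0.01], [0.2,0.16,-0.32,-0.18,-0.02], [0.21,0.16,-0.33,-0.19,-0.02], [-0.1,-0.08,0.16,0.09,0.01], [-0.04,-0.03,0.07,0.04,0.00]] + [[0.02, -0.03, 0.01, -0.02, 0.05], [0.02, -0.02, 0.01, -0.02, 0.04], [-0.02, 0.02, -0.01, 0.01, -0.04], [-0.02, 0.02, -0.01, 0.01, -0.04], [-0.02, 0.03, -0.01, 0.02, -0.06]] + [[-0.01, 0.00, -0.00, -0.0, 0.00], [-0.02, 0.01, -0.00, -0.01, 0.01], [0.02, -0.01, 0.00, 0.01, -0.01], [0.04, -0.01, 0.0, 0.02, -0.02], [-0.06, 0.02, -0.01, -0.03, 0.03]] + [[-0.0, -0.0, -0.00, 0.00, 0.0], [-0.0, -0.0, -0.01, 0.01, 0.0], [0.00, 0.0, 0.0, -0.00, -0.00], [-0.0, -0.0, -0.01, 0.01, 0.01], [-0.0, -0.00, -0.0, 0.0, 0.0]] + [[0.0,0.0,0.00,0.0,0.00], [-0.0,-0.0,-0.00,-0.00,-0.0], [0.00,0.00,0.0,0.0,0.00], [-0.00,-0.0,-0.00,-0.0,-0.00], [0.00,0.0,0.0,0.00,0.0]]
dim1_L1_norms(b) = [0.57, 0.91, 0.95, 0.5, 0.25]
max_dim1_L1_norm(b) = 0.95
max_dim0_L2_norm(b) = 0.53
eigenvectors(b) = [[0.22-0.20j, 0.22+0.20j, -0.20+0.09j, (-0.2-0.09j), 0.23+0.00j], [(-0.64+0j), -0.64-0.00j, (-0.65+0j), -0.65-0.00j, (-0.59+0j)], [(-0.53+0.21j), (-0.53-0.21j), (-0.18+0.23j), -0.18-0.23j, (-0.32+0j)], [(0.23-0.03j), 0.23+0.03j, (-0.42-0.28j), -0.42+0.28j, (0.65+0j)], [(0.33+0.11j), (0.33-0.11j), (-0.41-0.16j), (-0.41+0.16j), -0.26+0.00j]]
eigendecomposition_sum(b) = [[-0.05+0.02j,  -0.05-0.03j,  (0.09+0j),  (0.03-0.01j),  (0.04+0.05j)], [0.12+0.03j,  (0.05+0.12j),  -0.13-0.13j,  (-0.06-0.02j),  -0.01-0.13j], [0.11-0.01j,  0.08+0.08j,  -0.15-0.06j,  (-0.06+0.01j),  (-0.05-0.11j)], [-0.04-0.01j,  (-0.02-0.04j),  (0.05+0.04j),  (0.02+0j),  (0.01+0.05j)], [(-0.05-0.04j),  -0.00-0.07j,  (0.04+0.09j),  (0.03+0.02j),  -0.02+0.07j]] + [[(-0.05-0.02j), (-0.05+0.03j), (0.09-0j), 0.03+0.01j, (0.04-0.05j)],  [(0.12-0.03j), (0.05-0.12j), (-0.13+0.13j), (-0.06+0.02j), (-0.01+0.13j)],  [(0.11+0.01j), 0.08-0.08j, (-0.15+0.06j), (-0.06-0.01j), (-0.05+0.11j)],  [-0.04+0.01j, (-0.02+0.04j), 0.05-0.04j, 0.02-0.00j, 0.01-0.05j],  [-0.05+0.04j, -0.00+0.07j, (0.04-0.09j), (0.03-0.02j), (-0.02-0.07j)]] + [[(-0+0j), -0j, (-0+0j), -0j, 0.00+0.00j], [-0.01+0.01j, (0.01-0j), -0.01+0.01j, 0j, 0j], [0.01j, 0.00-0.00j, 0.00+0.00j, 0.00-0.00j, 0.00+0.00j], [-0.01+0.00j, 0j, (-0.01+0j), 0j, -0.00+0.00j], [-0.01+0.00j, 0j, -0.01+0.00j, 0.00+0.00j, (-0+0j)]] + [[(-0-0j), 0.00+0.00j, -0.00-0.00j, 0.00+0.00j, 0.00-0.00j], [(-0.01-0.01j), (0.01+0j), -0.01-0.01j, 0.00-0.00j, -0j], [-0.01j, 0.00+0.00j, 0.00-0.00j, 0j, 0.00-0.00j], [-0.01-0.00j, 0.00-0.00j, (-0.01-0j), 0.00-0.00j, (-0-0j)], [-0.01-0.00j, -0j, -0.01-0.00j, 0.00-0.00j, (-0-0j)]] + [[0.01-0.00j, (-0.01+0j), 0.02-0.00j, 0.03-0.00j, -0.02-0.00j],[-0.02+0.00j, (0.04-0j), -0.05+0.00j, -0.08+0.00j, (0.05+0j)],[(-0.01+0j), 0.02-0.00j, -0.03+0.00j, -0.04+0.00j, (0.03+0j)],[0.02-0.00j, (-0.04+0j), 0.06-0.00j, (0.09-0j), -0.06-0.00j],[-0.01+0.00j, 0.02-0.00j, -0.02+0.00j, (-0.03+0j), (0.02+0j)]]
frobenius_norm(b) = 0.76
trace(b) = -0.17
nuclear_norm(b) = 1.01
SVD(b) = [[-0.35, 0.51, 0.07, -0.24, -0.74],[0.61, 0.41, 0.26, -0.59, 0.21],[0.62, -0.4, -0.28, 0.03, -0.61],[-0.31, -0.36, -0.47, -0.74, 0.10],[-0.13, -0.53, 0.80, -0.21, -0.16]] @ diag([0.7414241029703446, 0.1354799162570287, 0.09956590228730647, 0.02840649626164084, 0.003897935025147008]) @ [[0.45, 0.35, -0.71, -0.41, -0.04], [0.34, -0.43, 0.11, -0.27, 0.78], [-0.76, 0.31, -0.10, -0.42, 0.37], [0.22, 0.22, 0.63, -0.64, -0.29], [-0.24, -0.74, -0.26, -0.41, -0.41]]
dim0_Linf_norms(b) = [0.21, 0.18, 0.33, 0.2, 0.07]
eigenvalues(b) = [(-0.15+0.16j), (-0.15-0.16j), (0.01+0.01j), (0.01-0.01j), (0.12+0j)]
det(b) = 0.00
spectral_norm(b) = 0.74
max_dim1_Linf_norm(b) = 0.33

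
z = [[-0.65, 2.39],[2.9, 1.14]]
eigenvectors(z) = [[-0.79, -0.55], [0.62, -0.84]]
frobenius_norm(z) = 3.98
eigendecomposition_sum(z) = [[-1.68,  1.09], [1.32,  -0.86]] + [[1.03, 1.30], [1.58, 2.00]]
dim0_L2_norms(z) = [2.97, 2.65]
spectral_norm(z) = 3.15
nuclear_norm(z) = 5.58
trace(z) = 0.49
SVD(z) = [[0.22, 0.98], [0.98, -0.22]] @ diag([3.145943918290663, 2.438695729887186]) @ [[0.85, 0.52], [-0.52, 0.85]]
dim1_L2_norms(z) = [2.48, 3.12]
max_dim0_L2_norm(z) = 2.97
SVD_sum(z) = [[0.59,0.36], [2.62,1.59]] + [[-1.24, 2.03], [0.28, -0.45]]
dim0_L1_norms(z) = [3.55, 3.53]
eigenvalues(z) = [-2.54, 3.03]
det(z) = -7.67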